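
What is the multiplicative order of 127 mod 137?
8

137 is prime, so ord(127) divides φ(137) = 136.
Divisors of 136: 1, 2, 4, 8, 17, 34, 68, 136.
Repeated squaring: 127^1 ≡ 127, 127^2 ≡ 100, 127^4 ≡ 136, 127^8 ≡ 1, 127^16 ≡ 1, 127^32 ≡ 1, 127^64 ≡ 1, 127^128 ≡ 1 (mod 137).
Test 127^d mod 137 for each divisor d in increasing order:
127^1 ≡ 127
127^2 ≡ 100
127^4 ≡ 136
127^8 ≡ 1  ← first divisor giving 1
The order is 8.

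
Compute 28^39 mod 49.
0

Repeated squaring. Binary of 39 = 100111.
28^1 ≡ 28 (mod 49); 28^2 ≡ 0 (mod 49); 28^4 ≡ 0 (mod 49); 28^8 ≡ 0 (mod 49); 28^16 ≡ 0 (mod 49); 28^32 ≡ 0 (mod 49)
28^39 = 28^1 × 28^2 × 28^4 × 28^32 ≡ 0 (mod 49)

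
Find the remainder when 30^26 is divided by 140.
60

Repeated squaring. Binary of 26 = 11010.
30^1 ≡ 30 (mod 140); 30^2 ≡ 60 (mod 140); 30^4 ≡ 100 (mod 140); 30^8 ≡ 60 (mod 140); 30^16 ≡ 100 (mod 140)
30^26 = 30^2 × 30^8 × 30^16 ≡ 60 (mod 140)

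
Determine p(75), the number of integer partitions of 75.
8118264

p(n) counts ways to write n as a sum of positive integers (order ignored).
Euler's pentagonal recurrence: p(k) = p(k-1) + p(k-2) - p(k-5) - p(k-7) + p(k-12) + p(k-15) - ... (offsets j(3j∓1)/2, signs ++--, p(0)=1, p(<0)=0).
DP table for k = 0..74: p(0)=1, p(1)=1, p(2)=2, p(3)=3, p(4)=5, p(5)=7, p(6)=11, p(7)=15, p(8)=22, p(9)=30, p(10)=42, p(11)=56, p(12)=77, p(13)=101, p(14)=135, p(15)=176, p(16)=231, p(17)=297, p(18)=385, p(19)=490, p(20)=627, p(21)=792, p(22)=1002, p(23)=1255, p(24)=1575, p(25)=1958, p(26)=2436, p(27)=3010, p(28)=3718, p(29)=4565, p(30)=5604, p(31)=6842, p(32)=8349, p(33)=10143, p(34)=12310, p(35)=14883, p(36)=17977, p(37)=21637, p(38)=26015, p(39)=31185, p(40)=37338, p(41)=44583, p(42)=53174, p(43)=63261, p(44)=75175, p(45)=89134, p(46)=105558, p(47)=124754, p(48)=147273, p(49)=173525, p(50)=204226, p(51)=239943, p(52)=281589, p(53)=329931, p(54)=386155, p(55)=451276, p(56)=526823, p(57)=614154, p(58)=715220, p(59)=831820, p(60)=966467, p(61)=1121505, p(62)=1300156, p(63)=1505499, p(64)=1741630, p(65)=2012558, p(66)=2323520, p(67)=2679689, p(68)=3087735, p(69)=3554345, p(70)=4087968, p(71)=4697205, p(72)=5392783, p(73)=6185689, p(74)=7089500.
Final step: p(75) = p(74) + p(73) - p(70) - p(68) + p(63) + p(60) - p(53) - p(49) + p(40) + p(35) - p(24) - p(18) + p(5)
= 7089500 + 6185689 - 4087968 - 3087735 + 1505499 + 966467 - 329931 - 173525 + 37338 + 14883 - 1575 - 385 + 7
= 8118264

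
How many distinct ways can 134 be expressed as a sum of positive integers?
8149040695

p(n) counts ways to write n as a sum of positive integers (order ignored).
Euler's pentagonal recurrence: p(k) = p(k-1) + p(k-2) - p(k-5) - p(k-7) + p(k-12) + p(k-15) - ... (offsets j(3j∓1)/2, signs ++--, p(0)=1, p(<0)=0).
DP table for k = 0..133: p(0)=1, p(1)=1, p(2)=2, p(3)=3, p(4)=5, p(5)=7, p(6)=11, p(7)=15, p(8)=22, p(9)=30, p(10)=42, p(11)=56, p(12)=77, p(13)=101, p(14)=135, p(15)=176, p(16)=231, p(17)=297, p(18)=385, p(19)=490, p(20)=627, p(21)=792, p(22)=1002, p(23)=1255, p(24)=1575, p(25)=1958, p(26)=2436, p(27)=3010, p(28)=3718, p(29)=4565, p(30)=5604, p(31)=6842, p(32)=8349, p(33)=10143, p(34)=12310, p(35)=14883, p(36)=17977, p(37)=21637, p(38)=26015, p(39)=31185, p(40)=37338, p(41)=44583, p(42)=53174, p(43)=63261, p(44)=75175, p(45)=89134, p(46)=105558, p(47)=124754, p(48)=147273, p(49)=173525, p(50)=204226, p(51)=239943, p(52)=281589, p(53)=329931, p(54)=386155, p(55)=451276, p(56)=526823, p(57)=614154, p(58)=715220, p(59)=831820, p(60)=966467, p(61)=1121505, p(62)=1300156, p(63)=1505499, p(64)=1741630, p(65)=2012558, p(66)=2323520, p(67)=2679689, p(68)=3087735, p(69)=3554345, p(70)=4087968, p(71)=4697205, p(72)=5392783, p(73)=6185689, p(74)=7089500, p(75)=8118264, p(76)=9289091, p(77)=10619863, p(78)=12132164, p(79)=13848650, p(80)=15796476, p(81)=18004327, p(82)=20506255, p(83)=23338469, p(84)=26543660, p(85)=30167357, p(86)=34262962, p(87)=38887673, p(88)=44108109, p(89)=49995925, p(90)=56634173, p(91)=64112359, p(92)=72533807, p(93)=82010177, p(94)=92669720, p(95)=104651419, p(96)=118114304, p(97)=133230930, p(98)=150198136, p(99)=169229875, p(100)=190569292, p(101)=214481126, p(102)=241265379, p(103)=271248950, p(104)=304801365, p(105)=342325709, p(106)=384276336, p(107)=431149389, p(108)=483502844, p(109)=541946240, p(110)=607163746, p(111)=679903203, p(112)=761002156, p(113)=851376628, p(114)=952050665, p(115)=1064144451, p(116)=1188908248, p(117)=1327710076, p(118)=1482074143, p(119)=1653668665, p(120)=1844349560, p(121)=2056148051, p(122)=2291320912, p(123)=2552338241, p(124)=2841940500, p(125)=3163127352, p(126)=3519222692, p(127)=3913864295, p(128)=4351078600, p(129)=4835271870, p(130)=5371315400, p(131)=5964539504, p(132)=6620830889, p(133)=7346629512.
Final step: p(134) = p(133) + p(132) - p(129) - p(127) + p(122) + p(119) - p(112) - p(108) + p(99) + p(94) - p(83) - p(77) + p(64) + p(57) - p(42) - p(34) + p(17) + p(8)
= 7346629512 + 6620830889 - 4835271870 - 3913864295 + 2291320912 + 1653668665 - 761002156 - 483502844 + 169229875 + 92669720 - 23338469 - 10619863 + 1741630 + 614154 - 53174 - 12310 + 297 + 22
= 8149040695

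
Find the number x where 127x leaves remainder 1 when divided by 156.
43

gcd(127, 156) = 1, so the inverse exists.
Extended Euclidean algorithm on (156, 127):
156 = 1 × 127 + 29  ⟹  29 = (1)·156 + (-1)·127
127 = 4 × 29 + 11  ⟹  11 = (-4)·156 + (5)·127
29 = 2 × 11 + 7  ⟹  7 = (9)·156 + (-11)·127
11 = 1 × 7 + 4  ⟹  4 = (-13)·156 + (16)·127
7 = 1 × 4 + 3  ⟹  3 = (22)·156 + (-27)·127
4 = 1 × 3 + 1  ⟹  1 = (-35)·156 + (43)·127
So (43)·127 ≡ 1 (mod 156), i.e. 127^(-1) ≡ 43 (mod 156).
Check: 127 × 43 = 5461 ≡ 1 (mod 156)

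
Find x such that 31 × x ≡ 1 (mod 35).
26

gcd(31, 35) = 1, so the inverse exists.
Extended Euclidean algorithm on (35, 31):
35 = 1 × 31 + 4  ⟹  4 = (1)·35 + (-1)·31
31 = 7 × 4 + 3  ⟹  3 = (-7)·35 + (8)·31
4 = 1 × 3 + 1  ⟹  1 = (8)·35 + (-9)·31
So (-9)·31 ≡ 1 (mod 35), i.e. 31^(-1) ≡ -9 ≡ 26 (mod 35).
Check: 31 × 26 = 806 ≡ 1 (mod 35)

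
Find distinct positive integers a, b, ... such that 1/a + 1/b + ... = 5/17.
1/4 + 1/23 + 1/1564

Greedy algorithm:
5/17: ceiling(17/5) = 4, use 1/4
3/68: ceiling(68/3) = 23, use 1/23
1/1564: ceiling(1564/1) = 1564, use 1/1564
Result: 5/17 = 1/4 + 1/23 + 1/1564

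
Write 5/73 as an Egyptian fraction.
1/15 + 1/548 + 1/600060

Greedy algorithm:
5/73: ceiling(73/5) = 15, use 1/15
2/1095: ceiling(1095/2) = 548, use 1/548
1/600060: ceiling(600060/1) = 600060, use 1/600060
Result: 5/73 = 1/15 + 1/548 + 1/600060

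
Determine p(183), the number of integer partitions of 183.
896684817527

p(n) counts ways to write n as a sum of positive integers (order ignored).
Euler's pentagonal recurrence: p(k) = p(k-1) + p(k-2) - p(k-5) - p(k-7) + p(k-12) + p(k-15) - ... (offsets j(3j∓1)/2, signs ++--, p(0)=1, p(<0)=0).
DP table for k = 0..182: p(0)=1, p(1)=1, p(2)=2, p(3)=3, p(4)=5, p(5)=7, p(6)=11, p(7)=15, p(8)=22, p(9)=30, p(10)=42, p(11)=56, p(12)=77, p(13)=101, p(14)=135, p(15)=176, p(16)=231, p(17)=297, p(18)=385, p(19)=490, p(20)=627, p(21)=792, p(22)=1002, p(23)=1255, p(24)=1575, p(25)=1958, p(26)=2436, p(27)=3010, p(28)=3718, p(29)=4565, p(30)=5604, p(31)=6842, p(32)=8349, p(33)=10143, p(34)=12310, p(35)=14883, p(36)=17977, p(37)=21637, p(38)=26015, p(39)=31185, p(40)=37338, p(41)=44583, p(42)=53174, p(43)=63261, p(44)=75175, p(45)=89134, p(46)=105558, p(47)=124754, p(48)=147273, p(49)=173525, p(50)=204226, p(51)=239943, p(52)=281589, p(53)=329931, p(54)=386155, p(55)=451276, p(56)=526823, p(57)=614154, p(58)=715220, p(59)=831820, p(60)=966467, p(61)=1121505, p(62)=1300156, p(63)=1505499, p(64)=1741630, p(65)=2012558, p(66)=2323520, p(67)=2679689, p(68)=3087735, p(69)=3554345, p(70)=4087968, p(71)=4697205, p(72)=5392783, p(73)=6185689, p(74)=7089500, p(75)=8118264, p(76)=9289091, p(77)=10619863, p(78)=12132164, p(79)=13848650, p(80)=15796476, p(81)=18004327, p(82)=20506255, p(83)=23338469, p(84)=26543660, p(85)=30167357, p(86)=34262962, p(87)=38887673, p(88)=44108109, p(89)=49995925, p(90)=56634173, p(91)=64112359, p(92)=72533807, p(93)=82010177, p(94)=92669720, p(95)=104651419, p(96)=118114304, p(97)=133230930, p(98)=150198136, p(99)=169229875, p(100)=190569292, p(101)=214481126, p(102)=241265379, p(103)=271248950, p(104)=304801365, p(105)=342325709, p(106)=384276336, p(107)=431149389, p(108)=483502844, p(109)=541946240, p(110)=607163746, p(111)=679903203, p(112)=761002156, p(113)=851376628, p(114)=952050665, p(115)=1064144451, p(116)=1188908248, p(117)=1327710076, p(118)=1482074143, p(119)=1653668665, p(120)=1844349560, p(121)=2056148051, p(122)=2291320912, p(123)=2552338241, p(124)=2841940500, p(125)=3163127352, p(126)=3519222692, p(127)=3913864295, p(128)=4351078600, p(129)=4835271870, p(130)=5371315400, p(131)=5964539504, p(132)=6620830889, p(133)=7346629512, p(134)=8149040695, p(135)=9035836076, p(136)=10015581680, p(137)=11097645016, p(138)=12292341831, p(139)=13610949895, p(140)=15065878135, p(141)=16670689208, p(142)=18440293320, p(143)=20390982757, p(144)=22540654445, p(145)=24908858009, p(146)=27517052599, p(147)=30388671978, p(148)=33549419497, p(149)=37027355200, p(150)=40853235313, p(151)=45060624582, p(152)=49686288421, p(153)=54770336324, p(154)=60356673280, p(155)=66493182097, p(156)=73232243759, p(157)=80630964769, p(158)=88751778802, p(159)=97662728555, p(160)=107438159466, p(161)=118159068427, p(162)=129913904637, p(163)=142798995930, p(164)=156919475295, p(165)=172389800255, p(166)=189334822579, p(167)=207890420102, p(168)=228204732751, p(169)=250438925115, p(170)=274768617130, p(171)=301384802048, p(172)=330495499613, p(173)=362326859895, p(174)=397125074750, p(175)=435157697830, p(176)=476715857290, p(177)=522115831195, p(178)=571701605655, p(179)=625846753120, p(180)=684957390936, p(181)=749474411781, p(182)=819876908323.
Final step: p(183) = p(182) + p(181) - p(178) - p(176) + p(171) + p(168) - p(161) - p(157) + p(148) + p(143) - p(132) - p(126) + p(113) + p(106) - p(91) - p(83) + p(66) + p(57) - p(38) - p(28) + p(7)
= 819876908323 + 749474411781 - 571701605655 - 476715857290 + 301384802048 + 228204732751 - 118159068427 - 80630964769 + 33549419497 + 20390982757 - 6620830889 - 3519222692 + 851376628 + 384276336 - 64112359 - 23338469 + 2323520 + 614154 - 26015 - 3718 + 15
= 896684817527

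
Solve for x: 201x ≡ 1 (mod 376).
217

gcd(201, 376) = 1, so the inverse exists.
Extended Euclidean algorithm on (376, 201):
376 = 1 × 201 + 175  ⟹  175 = (1)·376 + (-1)·201
201 = 1 × 175 + 26  ⟹  26 = (-1)·376 + (2)·201
175 = 6 × 26 + 19  ⟹  19 = (7)·376 + (-13)·201
26 = 1 × 19 + 7  ⟹  7 = (-8)·376 + (15)·201
19 = 2 × 7 + 5  ⟹  5 = (23)·376 + (-43)·201
7 = 1 × 5 + 2  ⟹  2 = (-31)·376 + (58)·201
5 = 2 × 2 + 1  ⟹  1 = (85)·376 + (-159)·201
So (-159)·201 ≡ 1 (mod 376), i.e. 201^(-1) ≡ -159 ≡ 217 (mod 376).
Check: 201 × 217 = 43617 ≡ 1 (mod 376)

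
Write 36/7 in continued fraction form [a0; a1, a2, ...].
[5; 7]

Euclidean algorithm steps:
36 = 5 × 7 + 1
7 = 7 × 1 + 0
Continued fraction: [5; 7]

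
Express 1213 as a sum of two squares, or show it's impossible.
22² + 27² (a=22, b=27)

Factorization: 1213 = 1213
By Fermat: n is sum of two squares iff every prime p ≡ 3 (mod 4) appears to even power.
All primes ≡ 3 (mod 4) appear to even power.
Search a = 0, 1, 2, … for 1213 - a² a perfect square: first hit at a = 22: 1213 - 484 = 729 = 27².
1213 = 22² + 27² = 484 + 729 ✓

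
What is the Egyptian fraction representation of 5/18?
1/4 + 1/36

Greedy algorithm:
5/18: ceiling(18/5) = 4, use 1/4
1/36: ceiling(36/1) = 36, use 1/36
Result: 5/18 = 1/4 + 1/36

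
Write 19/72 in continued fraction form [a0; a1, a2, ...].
[0; 3, 1, 3, 1, 3]

Euclidean algorithm steps:
19 = 0 × 72 + 19
72 = 3 × 19 + 15
19 = 1 × 15 + 4
15 = 3 × 4 + 3
4 = 1 × 3 + 1
3 = 3 × 1 + 0
Continued fraction: [0; 3, 1, 3, 1, 3]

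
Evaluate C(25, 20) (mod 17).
5

Using Lucas' theorem:
Write n=25 and k=20 in base 17:
n in base 17: [1, 8]
k in base 17: [1, 3]
C(25,20) mod 17 = ∏ C(n_i, k_i) mod 17
Digit binomials (mod 17): C(1,1) = 1; C(8,3) = 56 ≡ 5
Product: 1 × 5 = 5 ≡ 5 (mod 17)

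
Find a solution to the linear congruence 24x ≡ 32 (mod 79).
x ≡ 54 (mod 79)

gcd(24, 79) = 1, which divides 32, so solutions exist.
Find 24^(-1) mod 79 by the extended Euclidean algorithm:
79 = 3 × 24 + 7  ⟹  7 = (1)·79 + (-3)·24
24 = 3 × 7 + 3  ⟹  3 = (-3)·79 + (10)·24
7 = 2 × 3 + 1  ⟹  1 = (7)·79 + (-23)·24
So (-23)·24 ≡ 1 (mod 79), i.e. 24^(-1) ≡ -23 ≡ 56 (mod 79).
x ≡ 56 × 32 = 1792 ≡ 54 (mod 79).
Check: 24 × 54 = 1296 ≡ 32 (mod 79).
Unique solution: x ≡ 54 (mod 79)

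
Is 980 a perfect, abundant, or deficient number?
abundant

Proper divisors of 980: sum = 1 + 2 + 4 + 5 + 7 + 10 + 14 + 20 + ... + 140 + 196 + 245 + 490 (17 divisors) = 1414
Since 1414 > 980, 980 is abundant.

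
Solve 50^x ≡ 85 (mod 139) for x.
41

Baby-step giant-step with step n = ⌈√139⌉ = 12.
Baby steps 50^j mod 139 (j:value) for j=0..11: 0:1, 1:50, 2:137, 3:39, 4:4, 5:61, 6:131, 7:17, 8:16, 9:105, 10:107, 11:68.
Giant-step multiplier: 50^(-12) ≡ 50^(138-12) = 50^126 ≡ 63 (mod 139).
Giant steps γ_i = 85·63^i mod 139: γ_0=85, γ_1=73, γ_2=12, γ_3=61 (in table at j=5).
x = i·n + j = 3·12 + 5 = 41.
Check: 50^41 ≡ 85 (mod 139).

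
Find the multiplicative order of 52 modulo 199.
33

199 is prime, so ord(52) divides φ(199) = 198.
Divisors of 198: 1, 2, 3, 6, 9, 11, 18, 22, 33, 66, 99, 198.
Repeated squaring: 52^1 ≡ 52, 52^2 ≡ 117, 52^4 ≡ 157, 52^8 ≡ 172, 52^16 ≡ 132, 52^32 ≡ 111, 52^64 ≡ 182, 52^128 ≡ 90 (mod 199).
Test 52^d mod 199 for each divisor d in increasing order:
52^1 ≡ 52
52^2 ≡ 117
52^3 = 52^2·52^1 ≡ 114
52^6 = 52^4·52^2 ≡ 61
52^9 = 52^8·52^1 ≡ 188
52^11 = 52^8·52^2·52^1 ≡ 106
52^18 = 52^16·52^2 ≡ 121
52^22 = 52^16·52^4·52^2 ≡ 92
52^33 = 52^32·52^1 ≡ 1  ← first divisor giving 1
The order is 33.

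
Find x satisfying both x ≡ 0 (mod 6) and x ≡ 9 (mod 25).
84

Using Chinese Remainder Theorem:
M = 6 × 25 = 150
M1 = 25, M2 = 6
y1 = 25^(-1) mod 6 = 1
y2 = 6^(-1) mod 25 = 21
x = (0×25×1 + 9×6×21) mod 150 = 84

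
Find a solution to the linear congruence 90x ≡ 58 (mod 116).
x ≡ 29 (mod 58)

gcd(90, 116) = 2, which divides 58, so solutions exist.
Divide through by 2: 45x ≡ 29 (mod 58).
Find 45^(-1) mod 58 by the extended Euclidean algorithm:
58 = 1 × 45 + 13  ⟹  13 = (1)·58 + (-1)·45
45 = 3 × 13 + 6  ⟹  6 = (-3)·58 + (4)·45
13 = 2 × 6 + 1  ⟹  1 = (7)·58 + (-9)·45
So (-9)·45 ≡ 1 (mod 58), i.e. 45^(-1) ≡ -9 ≡ 49 (mod 58).
x ≡ 49 × 29 = 1421 ≡ 29 (mod 58).
Check: 90 × 29 = 2610 ≡ 58 (mod 116).
x ≡ 29 (mod 58), giving 2 solutions mod 116.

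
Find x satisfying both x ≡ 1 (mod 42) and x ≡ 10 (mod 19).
295

Using Chinese Remainder Theorem:
M = 42 × 19 = 798
M1 = 19, M2 = 42
y1 = 19^(-1) mod 42 = 31
y2 = 42^(-1) mod 19 = 5
x = (1×19×31 + 10×42×5) mod 798 = 295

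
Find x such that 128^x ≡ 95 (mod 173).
84

Baby-step giant-step with step n = ⌈√173⌉ = 14.
Baby steps 128^j mod 173 (j:value) for j=0..13: 0:1, 1:128, 2:122, 3:46, 4:6, 5:76, 6:40, 7:103, 8:36, 9:110, 10:67, 11:99, 12:43, 13:141.
Giant-step multiplier: 128^(-14) ≡ 128^(172-14) = 128^158 ≡ 34 (mod 173).
Giant steps γ_i = 95·34^i mod 173: γ_0=95, γ_1=116, γ_2=138, γ_3=21, γ_4=22, γ_5=56, γ_6=1 (in table at j=0).
x = i·n + j = 6·14 + 0 = 84.
Check: 128^84 ≡ 95 (mod 173).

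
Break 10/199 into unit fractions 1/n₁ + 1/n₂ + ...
1/20 + 1/3980

Greedy algorithm:
10/199: ceiling(199/10) = 20, use 1/20
1/3980: ceiling(3980/1) = 3980, use 1/3980
Result: 10/199 = 1/20 + 1/3980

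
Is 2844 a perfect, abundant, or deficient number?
abundant

Proper divisors of 2844: sum = 1 + 2 + 3 + 4 + 6 + 9 + 12 + 18 + ... + 474 + 711 + 948 + 1422 (17 divisors) = 4436
Since 4436 > 2844, 2844 is abundant.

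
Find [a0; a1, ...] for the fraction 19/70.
[0; 3, 1, 2, 6]

Euclidean algorithm steps:
19 = 0 × 70 + 19
70 = 3 × 19 + 13
19 = 1 × 13 + 6
13 = 2 × 6 + 1
6 = 6 × 1 + 0
Continued fraction: [0; 3, 1, 2, 6]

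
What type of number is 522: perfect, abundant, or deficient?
abundant

Proper divisors of 522: sum = 1 + 2 + 3 + 6 + 9 + 18 + 29 + 58 + 87 + 174 + 261 = 648
Since 648 > 522, 522 is abundant.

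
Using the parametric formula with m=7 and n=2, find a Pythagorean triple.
(45, 28, 53)

Euclid's formula: a = m² - n², b = 2mn, c = m² + n²
m = 7, n = 2
a = 7² - 2² = 49 - 4 = 45
b = 2 × 7 × 2 = 28
c = 7² + 2² = 49 + 4 = 53
Verification: 45² + 28² = 2025 + 784 = 2809 = 53² ✓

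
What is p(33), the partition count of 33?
10143

p(n) counts ways to write n as a sum of positive integers (order ignored).
Euler's pentagonal recurrence: p(k) = p(k-1) + p(k-2) - p(k-5) - p(k-7) + p(k-12) + p(k-15) - ... (offsets j(3j∓1)/2, signs ++--, p(0)=1, p(<0)=0).
DP table for k = 0..32: p(0)=1, p(1)=1, p(2)=2, p(3)=3, p(4)=5, p(5)=7, p(6)=11, p(7)=15, p(8)=22, p(9)=30, p(10)=42, p(11)=56, p(12)=77, p(13)=101, p(14)=135, p(15)=176, p(16)=231, p(17)=297, p(18)=385, p(19)=490, p(20)=627, p(21)=792, p(22)=1002, p(23)=1255, p(24)=1575, p(25)=1958, p(26)=2436, p(27)=3010, p(28)=3718, p(29)=4565, p(30)=5604, p(31)=6842, p(32)=8349.
Final step: p(33) = p(32) + p(31) - p(28) - p(26) + p(21) + p(18) - p(11) - p(7)
= 8349 + 6842 - 3718 - 2436 + 792 + 385 - 56 - 15
= 10143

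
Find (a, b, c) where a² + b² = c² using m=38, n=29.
(603, 2204, 2285)

Euclid's formula: a = m² - n², b = 2mn, c = m² + n²
m = 38, n = 29
a = 38² - 29² = 1444 - 841 = 603
b = 2 × 38 × 29 = 2204
c = 38² + 29² = 1444 + 841 = 2285
Verification: 603² + 2204² = 363609 + 4857616 = 5221225 = 2285² ✓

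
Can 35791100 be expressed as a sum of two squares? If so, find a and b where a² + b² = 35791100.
Not possible

Factorization: 35791100 = 2^2 × 5^2 × 71^3
By Fermat: n is sum of two squares iff every prime p ≡ 3 (mod 4) appears to even power.
Prime(s) ≡ 3 (mod 4) with odd exponent: [(71, 3)]
Therefore 35791100 cannot be expressed as a² + b².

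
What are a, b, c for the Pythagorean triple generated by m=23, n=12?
(385, 552, 673)

Euclid's formula: a = m² - n², b = 2mn, c = m² + n²
m = 23, n = 12
a = 23² - 12² = 529 - 144 = 385
b = 2 × 23 × 12 = 552
c = 23² + 12² = 529 + 144 = 673
Verification: 385² + 552² = 148225 + 304704 = 452929 = 673² ✓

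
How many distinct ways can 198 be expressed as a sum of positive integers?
3345365983698

p(n) counts ways to write n as a sum of positive integers (order ignored).
Euler's pentagonal recurrence: p(k) = p(k-1) + p(k-2) - p(k-5) - p(k-7) + p(k-12) + p(k-15) - ... (offsets j(3j∓1)/2, signs ++--, p(0)=1, p(<0)=0).
DP table for k = 0..197: p(0)=1, p(1)=1, p(2)=2, p(3)=3, p(4)=5, p(5)=7, p(6)=11, p(7)=15, p(8)=22, p(9)=30, p(10)=42, p(11)=56, p(12)=77, p(13)=101, p(14)=135, p(15)=176, p(16)=231, p(17)=297, p(18)=385, p(19)=490, p(20)=627, p(21)=792, p(22)=1002, p(23)=1255, p(24)=1575, p(25)=1958, p(26)=2436, p(27)=3010, p(28)=3718, p(29)=4565, p(30)=5604, p(31)=6842, p(32)=8349, p(33)=10143, p(34)=12310, p(35)=14883, p(36)=17977, p(37)=21637, p(38)=26015, p(39)=31185, p(40)=37338, p(41)=44583, p(42)=53174, p(43)=63261, p(44)=75175, p(45)=89134, p(46)=105558, p(47)=124754, p(48)=147273, p(49)=173525, p(50)=204226, p(51)=239943, p(52)=281589, p(53)=329931, p(54)=386155, p(55)=451276, p(56)=526823, p(57)=614154, p(58)=715220, p(59)=831820, p(60)=966467, p(61)=1121505, p(62)=1300156, p(63)=1505499, p(64)=1741630, p(65)=2012558, p(66)=2323520, p(67)=2679689, p(68)=3087735, p(69)=3554345, p(70)=4087968, p(71)=4697205, p(72)=5392783, p(73)=6185689, p(74)=7089500, p(75)=8118264, p(76)=9289091, p(77)=10619863, p(78)=12132164, p(79)=13848650, p(80)=15796476, p(81)=18004327, p(82)=20506255, p(83)=23338469, p(84)=26543660, p(85)=30167357, p(86)=34262962, p(87)=38887673, p(88)=44108109, p(89)=49995925, p(90)=56634173, p(91)=64112359, p(92)=72533807, p(93)=82010177, p(94)=92669720, p(95)=104651419, p(96)=118114304, p(97)=133230930, p(98)=150198136, p(99)=169229875, p(100)=190569292, p(101)=214481126, p(102)=241265379, p(103)=271248950, p(104)=304801365, p(105)=342325709, p(106)=384276336, p(107)=431149389, p(108)=483502844, p(109)=541946240, p(110)=607163746, p(111)=679903203, p(112)=761002156, p(113)=851376628, p(114)=952050665, p(115)=1064144451, p(116)=1188908248, p(117)=1327710076, p(118)=1482074143, p(119)=1653668665, p(120)=1844349560, p(121)=2056148051, p(122)=2291320912, p(123)=2552338241, p(124)=2841940500, p(125)=3163127352, p(126)=3519222692, p(127)=3913864295, p(128)=4351078600, p(129)=4835271870, p(130)=5371315400, p(131)=5964539504, p(132)=6620830889, p(133)=7346629512, p(134)=8149040695, p(135)=9035836076, p(136)=10015581680, p(137)=11097645016, p(138)=12292341831, p(139)=13610949895, p(140)=15065878135, p(141)=16670689208, p(142)=18440293320, p(143)=20390982757, p(144)=22540654445, p(145)=24908858009, p(146)=27517052599, p(147)=30388671978, p(148)=33549419497, p(149)=37027355200, p(150)=40853235313, p(151)=45060624582, p(152)=49686288421, p(153)=54770336324, p(154)=60356673280, p(155)=66493182097, p(156)=73232243759, p(157)=80630964769, p(158)=88751778802, p(159)=97662728555, p(160)=107438159466, p(161)=118159068427, p(162)=129913904637, p(163)=142798995930, p(164)=156919475295, p(165)=172389800255, p(166)=189334822579, p(167)=207890420102, p(168)=228204732751, p(169)=250438925115, p(170)=274768617130, p(171)=301384802048, p(172)=330495499613, p(173)=362326859895, p(174)=397125074750, p(175)=435157697830, p(176)=476715857290, p(177)=522115831195, p(178)=571701605655, p(179)=625846753120, p(180)=684957390936, p(181)=749474411781, p(182)=819876908323, p(183)=896684817527, p(184)=980462880430, p(185)=1071823774337, p(186)=1171432692373, p(187)=1280011042268, p(188)=1398341745571, p(189)=1527273599625, p(190)=1667727404093, p(191)=1820701100652, p(192)=1987276856363, p(193)=2168627105469, p(194)=2366022741845, p(195)=2580840212973, p(196)=2814570987591, p(197)=3068829878530.
Final step: p(198) = p(197) + p(196) - p(193) - p(191) + p(186) + p(183) - p(176) - p(172) + p(163) + p(158) - p(147) - p(141) + p(128) + p(121) - p(106) - p(98) + p(81) + p(72) - p(53) - p(43) + p(22) + p(11)
= 3068829878530 + 2814570987591 - 2168627105469 - 1820701100652 + 1171432692373 + 896684817527 - 476715857290 - 330495499613 + 142798995930 + 88751778802 - 30388671978 - 16670689208 + 4351078600 + 2056148051 - 384276336 - 150198136 + 18004327 + 5392783 - 329931 - 63261 + 1002 + 56
= 3345365983698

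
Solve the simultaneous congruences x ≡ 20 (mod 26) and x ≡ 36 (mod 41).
774

Using Chinese Remainder Theorem:
M = 26 × 41 = 1066
M1 = 41, M2 = 26
y1 = 41^(-1) mod 26 = 7
y2 = 26^(-1) mod 41 = 30
x = (20×41×7 + 36×26×30) mod 1066 = 774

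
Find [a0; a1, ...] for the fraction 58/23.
[2; 1, 1, 11]

Euclidean algorithm steps:
58 = 2 × 23 + 12
23 = 1 × 12 + 11
12 = 1 × 11 + 1
11 = 11 × 1 + 0
Continued fraction: [2; 1, 1, 11]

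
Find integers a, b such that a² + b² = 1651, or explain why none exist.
Not possible

Factorization: 1651 = 13 × 127
By Fermat: n is sum of two squares iff every prime p ≡ 3 (mod 4) appears to even power.
Prime(s) ≡ 3 (mod 4) with odd exponent: [(127, 1)]
Therefore 1651 cannot be expressed as a² + b².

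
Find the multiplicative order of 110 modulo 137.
136

137 is prime, so ord(110) divides φ(137) = 136.
Divisors of 136: 1, 2, 4, 8, 17, 34, 68, 136.
Repeated squaring: 110^1 ≡ 110, 110^2 ≡ 44, 110^4 ≡ 18, 110^8 ≡ 50, 110^16 ≡ 34, 110^32 ≡ 60, 110^64 ≡ 38, 110^128 ≡ 74 (mod 137).
Test 110^d mod 137 for each divisor d in increasing order:
110^1 ≡ 110
110^2 ≡ 44
110^4 ≡ 18
110^8 ≡ 50
110^17 = 110^16·110^1 ≡ 41
110^34 = 110^32·110^2 ≡ 37
110^68 = 110^64·110^4 ≡ 136
110^136 = 110^128·110^8 ≡ 1  ← first divisor giving 1
The order is 136.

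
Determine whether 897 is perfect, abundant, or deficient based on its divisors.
deficient

Proper divisors of 897: sum = 1 + 3 + 13 + 23 + 39 + 69 + 299 = 447
Since 447 < 897, 897 is deficient.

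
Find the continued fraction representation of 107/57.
[1; 1, 7, 7]

Euclidean algorithm steps:
107 = 1 × 57 + 50
57 = 1 × 50 + 7
50 = 7 × 7 + 1
7 = 7 × 1 + 0
Continued fraction: [1; 1, 7, 7]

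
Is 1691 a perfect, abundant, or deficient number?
deficient

Proper divisors of 1691: sum = 1 + 19 + 89 = 109
Since 109 < 1691, 1691 is deficient.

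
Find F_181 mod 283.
261

Matrix identity: Q^n = [[F_(n+1), F_n], [F_n, F_(n-1)]] with Q = [[1,1],[1,0]].
n = 181 = 10110101₂. Square-and-multiply, entries mod 283:
Q^1 = [[1,1],[1,0]]
Q^2 = (Q^1)² = [[2,1],[1,1]]
Q^5 = (Q^2)²·Q = [[8,5],[5,3]]
Q^11 = (Q^5)²·Q = [[144,89],[89,55]]
Q^22 = (Q^11)² = [[74,165],[165,192]]
Q^45 = (Q^22)²·Q = [[181,156],[156,25]]
Q^90 = (Q^45)² = [[214,157],[157,57]]
Q^181 = (Q^90)²·Q = [[75,261],[261,97]]
F_181 mod 283 = Q^181[0][1] = 261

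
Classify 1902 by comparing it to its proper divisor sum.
abundant

Proper divisors of 1902: sum = 1 + 2 + 3 + 6 + 317 + 634 + 951 = 1914
Since 1914 > 1902, 1902 is abundant.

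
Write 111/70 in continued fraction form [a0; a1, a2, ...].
[1; 1, 1, 2, 2, 2, 2]

Euclidean algorithm steps:
111 = 1 × 70 + 41
70 = 1 × 41 + 29
41 = 1 × 29 + 12
29 = 2 × 12 + 5
12 = 2 × 5 + 2
5 = 2 × 2 + 1
2 = 2 × 1 + 0
Continued fraction: [1; 1, 1, 2, 2, 2, 2]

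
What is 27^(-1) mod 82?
79

gcd(27, 82) = 1, so the inverse exists.
Extended Euclidean algorithm on (82, 27):
82 = 3 × 27 + 1  ⟹  1 = (1)·82 + (-3)·27
So (-3)·27 ≡ 1 (mod 82), i.e. 27^(-1) ≡ -3 ≡ 79 (mod 82).
Check: 27 × 79 = 2133 ≡ 1 (mod 82)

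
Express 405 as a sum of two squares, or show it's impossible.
9² + 18² (a=9, b=18)

Factorization: 405 = 3^4 × 5
By Fermat: n is sum of two squares iff every prime p ≡ 3 (mod 4) appears to even power.
All primes ≡ 3 (mod 4) appear to even power.
Search a = 0, 1, 2, … for 405 - a² a perfect square: first hit at a = 9: 405 - 81 = 324 = 18².
405 = 9² + 18² = 81 + 324 ✓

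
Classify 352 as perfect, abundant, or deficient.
abundant

Proper divisors of 352: sum = 1 + 2 + 4 + 8 + 11 + 16 + 22 + 32 + 44 + 88 + 176 = 404
Since 404 > 352, 352 is abundant.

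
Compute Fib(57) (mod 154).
90

Matrix identity: Q^n = [[F_(n+1), F_n], [F_n, F_(n-1)]] with Q = [[1,1],[1,0]].
n = 57 = 111001₂. Square-and-multiply, entries mod 154:
Q^1 = [[1,1],[1,0]]
Q^3 = (Q^1)²·Q = [[3,2],[2,1]]
Q^7 = (Q^3)²·Q = [[21,13],[13,8]]
Q^14 = (Q^7)² = [[148,69],[69,79]]
Q^28 = (Q^14)² = [[23,109],[109,68]]
Q^57 = (Q^28)²·Q = [[153,90],[90,63]]
F_57 mod 154 = Q^57[0][1] = 90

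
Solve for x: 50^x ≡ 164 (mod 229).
53

Baby-step giant-step with step n = ⌈√229⌉ = 16.
Baby steps 50^j mod 229 (j:value) for j=0..15: 0:1, 1:50, 2:210, 3:195, 4:132, 5:188, 6:11, 7:92, 8:20, 9:84, 10:78, 11:7, 12:121, 13:96, 14:220, 15:8.
Giant-step multiplier: 50^(-16) ≡ 50^(228-16) = 50^212 ≡ 75 (mod 229).
Giant steps γ_i = 164·75^i mod 229: γ_0=164, γ_1=163, γ_2=88, γ_3=188 (in table at j=5).
x = i·n + j = 3·16 + 5 = 53.
Check: 50^53 ≡ 164 (mod 229).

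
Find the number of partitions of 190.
1667727404093

p(n) counts ways to write n as a sum of positive integers (order ignored).
Euler's pentagonal recurrence: p(k) = p(k-1) + p(k-2) - p(k-5) - p(k-7) + p(k-12) + p(k-15) - ... (offsets j(3j∓1)/2, signs ++--, p(0)=1, p(<0)=0).
DP table for k = 0..189: p(0)=1, p(1)=1, p(2)=2, p(3)=3, p(4)=5, p(5)=7, p(6)=11, p(7)=15, p(8)=22, p(9)=30, p(10)=42, p(11)=56, p(12)=77, p(13)=101, p(14)=135, p(15)=176, p(16)=231, p(17)=297, p(18)=385, p(19)=490, p(20)=627, p(21)=792, p(22)=1002, p(23)=1255, p(24)=1575, p(25)=1958, p(26)=2436, p(27)=3010, p(28)=3718, p(29)=4565, p(30)=5604, p(31)=6842, p(32)=8349, p(33)=10143, p(34)=12310, p(35)=14883, p(36)=17977, p(37)=21637, p(38)=26015, p(39)=31185, p(40)=37338, p(41)=44583, p(42)=53174, p(43)=63261, p(44)=75175, p(45)=89134, p(46)=105558, p(47)=124754, p(48)=147273, p(49)=173525, p(50)=204226, p(51)=239943, p(52)=281589, p(53)=329931, p(54)=386155, p(55)=451276, p(56)=526823, p(57)=614154, p(58)=715220, p(59)=831820, p(60)=966467, p(61)=1121505, p(62)=1300156, p(63)=1505499, p(64)=1741630, p(65)=2012558, p(66)=2323520, p(67)=2679689, p(68)=3087735, p(69)=3554345, p(70)=4087968, p(71)=4697205, p(72)=5392783, p(73)=6185689, p(74)=7089500, p(75)=8118264, p(76)=9289091, p(77)=10619863, p(78)=12132164, p(79)=13848650, p(80)=15796476, p(81)=18004327, p(82)=20506255, p(83)=23338469, p(84)=26543660, p(85)=30167357, p(86)=34262962, p(87)=38887673, p(88)=44108109, p(89)=49995925, p(90)=56634173, p(91)=64112359, p(92)=72533807, p(93)=82010177, p(94)=92669720, p(95)=104651419, p(96)=118114304, p(97)=133230930, p(98)=150198136, p(99)=169229875, p(100)=190569292, p(101)=214481126, p(102)=241265379, p(103)=271248950, p(104)=304801365, p(105)=342325709, p(106)=384276336, p(107)=431149389, p(108)=483502844, p(109)=541946240, p(110)=607163746, p(111)=679903203, p(112)=761002156, p(113)=851376628, p(114)=952050665, p(115)=1064144451, p(116)=1188908248, p(117)=1327710076, p(118)=1482074143, p(119)=1653668665, p(120)=1844349560, p(121)=2056148051, p(122)=2291320912, p(123)=2552338241, p(124)=2841940500, p(125)=3163127352, p(126)=3519222692, p(127)=3913864295, p(128)=4351078600, p(129)=4835271870, p(130)=5371315400, p(131)=5964539504, p(132)=6620830889, p(133)=7346629512, p(134)=8149040695, p(135)=9035836076, p(136)=10015581680, p(137)=11097645016, p(138)=12292341831, p(139)=13610949895, p(140)=15065878135, p(141)=16670689208, p(142)=18440293320, p(143)=20390982757, p(144)=22540654445, p(145)=24908858009, p(146)=27517052599, p(147)=30388671978, p(148)=33549419497, p(149)=37027355200, p(150)=40853235313, p(151)=45060624582, p(152)=49686288421, p(153)=54770336324, p(154)=60356673280, p(155)=66493182097, p(156)=73232243759, p(157)=80630964769, p(158)=88751778802, p(159)=97662728555, p(160)=107438159466, p(161)=118159068427, p(162)=129913904637, p(163)=142798995930, p(164)=156919475295, p(165)=172389800255, p(166)=189334822579, p(167)=207890420102, p(168)=228204732751, p(169)=250438925115, p(170)=274768617130, p(171)=301384802048, p(172)=330495499613, p(173)=362326859895, p(174)=397125074750, p(175)=435157697830, p(176)=476715857290, p(177)=522115831195, p(178)=571701605655, p(179)=625846753120, p(180)=684957390936, p(181)=749474411781, p(182)=819876908323, p(183)=896684817527, p(184)=980462880430, p(185)=1071823774337, p(186)=1171432692373, p(187)=1280011042268, p(188)=1398341745571, p(189)=1527273599625.
Final step: p(190) = p(189) + p(188) - p(185) - p(183) + p(178) + p(175) - p(168) - p(164) + p(155) + p(150) - p(139) - p(133) + p(120) + p(113) - p(98) - p(90) + p(73) + p(64) - p(45) - p(35) + p(14) + p(3)
= 1527273599625 + 1398341745571 - 1071823774337 - 896684817527 + 571701605655 + 435157697830 - 228204732751 - 156919475295 + 66493182097 + 40853235313 - 13610949895 - 7346629512 + 1844349560 + 851376628 - 150198136 - 56634173 + 6185689 + 1741630 - 89134 - 14883 + 135 + 3
= 1667727404093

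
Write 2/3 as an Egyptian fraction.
1/2 + 1/6

Greedy algorithm:
2/3: ceiling(3/2) = 2, use 1/2
1/6: ceiling(6/1) = 6, use 1/6
Result: 2/3 = 1/2 + 1/6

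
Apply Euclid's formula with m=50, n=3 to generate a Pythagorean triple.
(2491, 300, 2509)

Euclid's formula: a = m² - n², b = 2mn, c = m² + n²
m = 50, n = 3
a = 50² - 3² = 2500 - 9 = 2491
b = 2 × 50 × 3 = 300
c = 50² + 3² = 2500 + 9 = 2509
Verification: 2491² + 300² = 6205081 + 90000 = 6295081 = 2509² ✓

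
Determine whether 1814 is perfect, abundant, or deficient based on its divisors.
deficient

Proper divisors of 1814: sum = 1 + 2 + 907 = 910
Since 910 < 1814, 1814 is deficient.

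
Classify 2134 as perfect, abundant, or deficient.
deficient

Proper divisors of 2134: sum = 1 + 2 + 11 + 22 + 97 + 194 + 1067 = 1394
Since 1394 < 2134, 2134 is deficient.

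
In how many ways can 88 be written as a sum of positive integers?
44108109

p(n) counts ways to write n as a sum of positive integers (order ignored).
Euler's pentagonal recurrence: p(k) = p(k-1) + p(k-2) - p(k-5) - p(k-7) + p(k-12) + p(k-15) - ... (offsets j(3j∓1)/2, signs ++--, p(0)=1, p(<0)=0).
DP table for k = 0..87: p(0)=1, p(1)=1, p(2)=2, p(3)=3, p(4)=5, p(5)=7, p(6)=11, p(7)=15, p(8)=22, p(9)=30, p(10)=42, p(11)=56, p(12)=77, p(13)=101, p(14)=135, p(15)=176, p(16)=231, p(17)=297, p(18)=385, p(19)=490, p(20)=627, p(21)=792, p(22)=1002, p(23)=1255, p(24)=1575, p(25)=1958, p(26)=2436, p(27)=3010, p(28)=3718, p(29)=4565, p(30)=5604, p(31)=6842, p(32)=8349, p(33)=10143, p(34)=12310, p(35)=14883, p(36)=17977, p(37)=21637, p(38)=26015, p(39)=31185, p(40)=37338, p(41)=44583, p(42)=53174, p(43)=63261, p(44)=75175, p(45)=89134, p(46)=105558, p(47)=124754, p(48)=147273, p(49)=173525, p(50)=204226, p(51)=239943, p(52)=281589, p(53)=329931, p(54)=386155, p(55)=451276, p(56)=526823, p(57)=614154, p(58)=715220, p(59)=831820, p(60)=966467, p(61)=1121505, p(62)=1300156, p(63)=1505499, p(64)=1741630, p(65)=2012558, p(66)=2323520, p(67)=2679689, p(68)=3087735, p(69)=3554345, p(70)=4087968, p(71)=4697205, p(72)=5392783, p(73)=6185689, p(74)=7089500, p(75)=8118264, p(76)=9289091, p(77)=10619863, p(78)=12132164, p(79)=13848650, p(80)=15796476, p(81)=18004327, p(82)=20506255, p(83)=23338469, p(84)=26543660, p(85)=30167357, p(86)=34262962, p(87)=38887673.
Final step: p(88) = p(87) + p(86) - p(83) - p(81) + p(76) + p(73) - p(66) - p(62) + p(53) + p(48) - p(37) - p(31) + p(18) + p(11)
= 38887673 + 34262962 - 23338469 - 18004327 + 9289091 + 6185689 - 2323520 - 1300156 + 329931 + 147273 - 21637 - 6842 + 385 + 56
= 44108109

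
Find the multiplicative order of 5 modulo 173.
172

173 is prime, so ord(5) divides φ(173) = 172.
Divisors of 172: 1, 2, 4, 43, 86, 172.
Repeated squaring: 5^1 ≡ 5, 5^2 ≡ 25, 5^4 ≡ 106, 5^8 ≡ 164, 5^16 ≡ 81, 5^32 ≡ 160, 5^64 ≡ 169, 5^128 ≡ 16 (mod 173).
Test 5^d mod 173 for each divisor d in increasing order:
5^1 ≡ 5
5^2 ≡ 25
5^4 ≡ 106
5^43 = 5^32·5^8·5^2·5^1 ≡ 93
5^86 = 5^64·5^16·5^4·5^2 ≡ 172
5^172 = 5^128·5^32·5^8·5^4 ≡ 1  ← first divisor giving 1
The order is 172.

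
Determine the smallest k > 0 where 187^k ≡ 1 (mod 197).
49

197 is prime, so ord(187) divides φ(197) = 196.
Divisors of 196: 1, 2, 4, 7, 14, 28, 49, 98, 196.
Repeated squaring: 187^1 ≡ 187, 187^2 ≡ 100, 187^4 ≡ 150, 187^8 ≡ 42, 187^16 ≡ 188, 187^32 ≡ 81, 187^64 ≡ 60, 187^128 ≡ 54 (mod 197).
Test 187^d mod 197 for each divisor d in increasing order:
187^1 ≡ 187
187^2 ≡ 100
187^4 ≡ 150
187^7 = 187^4·187^2·187^1 ≡ 114
187^14 = 187^8·187^4·187^2 ≡ 191
187^28 = 187^16·187^8·187^4 ≡ 36
187^49 = 187^32·187^16·187^1 ≡ 1  ← first divisor giving 1
The order is 49.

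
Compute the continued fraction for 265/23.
[11; 1, 1, 11]

Euclidean algorithm steps:
265 = 11 × 23 + 12
23 = 1 × 12 + 11
12 = 1 × 11 + 1
11 = 11 × 1 + 0
Continued fraction: [11; 1, 1, 11]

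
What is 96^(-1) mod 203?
129

gcd(96, 203) = 1, so the inverse exists.
Extended Euclidean algorithm on (203, 96):
203 = 2 × 96 + 11  ⟹  11 = (1)·203 + (-2)·96
96 = 8 × 11 + 8  ⟹  8 = (-8)·203 + (17)·96
11 = 1 × 8 + 3  ⟹  3 = (9)·203 + (-19)·96
8 = 2 × 3 + 2  ⟹  2 = (-26)·203 + (55)·96
3 = 1 × 2 + 1  ⟹  1 = (35)·203 + (-74)·96
So (-74)·96 ≡ 1 (mod 203), i.e. 96^(-1) ≡ -74 ≡ 129 (mod 203).
Check: 96 × 129 = 12384 ≡ 1 (mod 203)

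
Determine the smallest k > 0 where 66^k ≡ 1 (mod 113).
112

113 is prime, so ord(66) divides φ(113) = 112.
Divisors of 112: 1, 2, 4, 7, 8, 14, 16, 28, 56, 112.
Repeated squaring: 66^1 ≡ 66, 66^2 ≡ 62, 66^4 ≡ 2, 66^8 ≡ 4, 66^16 ≡ 16, 66^32 ≡ 30, 66^64 ≡ 109 (mod 113).
Test 66^d mod 113 for each divisor d in increasing order:
66^1 ≡ 66
66^2 ≡ 62
66^4 ≡ 2
66^7 = 66^4·66^2·66^1 ≡ 48
66^8 ≡ 4
66^14 = 66^8·66^4·66^2 ≡ 44
66^16 ≡ 16
66^28 = 66^16·66^8·66^4 ≡ 15
66^56 = 66^32·66^16·66^8 ≡ 112
66^112 = 66^64·66^32·66^16 ≡ 1  ← first divisor giving 1
The order is 112.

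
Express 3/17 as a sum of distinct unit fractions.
1/6 + 1/102

Greedy algorithm:
3/17: ceiling(17/3) = 6, use 1/6
1/102: ceiling(102/1) = 102, use 1/102
Result: 3/17 = 1/6 + 1/102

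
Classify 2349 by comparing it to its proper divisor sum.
deficient

Proper divisors of 2349: sum = 1 + 3 + 9 + 27 + 29 + 81 + 87 + 261 + 783 = 1281
Since 1281 < 2349, 2349 is deficient.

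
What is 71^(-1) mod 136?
23

gcd(71, 136) = 1, so the inverse exists.
Extended Euclidean algorithm on (136, 71):
136 = 1 × 71 + 65  ⟹  65 = (1)·136 + (-1)·71
71 = 1 × 65 + 6  ⟹  6 = (-1)·136 + (2)·71
65 = 10 × 6 + 5  ⟹  5 = (11)·136 + (-21)·71
6 = 1 × 5 + 1  ⟹  1 = (-12)·136 + (23)·71
So (23)·71 ≡ 1 (mod 136), i.e. 71^(-1) ≡ 23 (mod 136).
Check: 71 × 23 = 1633 ≡ 1 (mod 136)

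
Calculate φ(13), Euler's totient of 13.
12

13 = 13
φ(n) = n × ∏(1 - 1/p) for each prime p dividing n
φ(13) = 13 × (1 - 1/13) = 12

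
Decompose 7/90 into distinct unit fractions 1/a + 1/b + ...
1/13 + 1/1170

Greedy algorithm:
7/90: ceiling(90/7) = 13, use 1/13
1/1170: ceiling(1170/1) = 1170, use 1/1170
Result: 7/90 = 1/13 + 1/1170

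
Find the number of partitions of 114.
952050665

p(n) counts ways to write n as a sum of positive integers (order ignored).
Euler's pentagonal recurrence: p(k) = p(k-1) + p(k-2) - p(k-5) - p(k-7) + p(k-12) + p(k-15) - ... (offsets j(3j∓1)/2, signs ++--, p(0)=1, p(<0)=0).
DP table for k = 0..113: p(0)=1, p(1)=1, p(2)=2, p(3)=3, p(4)=5, p(5)=7, p(6)=11, p(7)=15, p(8)=22, p(9)=30, p(10)=42, p(11)=56, p(12)=77, p(13)=101, p(14)=135, p(15)=176, p(16)=231, p(17)=297, p(18)=385, p(19)=490, p(20)=627, p(21)=792, p(22)=1002, p(23)=1255, p(24)=1575, p(25)=1958, p(26)=2436, p(27)=3010, p(28)=3718, p(29)=4565, p(30)=5604, p(31)=6842, p(32)=8349, p(33)=10143, p(34)=12310, p(35)=14883, p(36)=17977, p(37)=21637, p(38)=26015, p(39)=31185, p(40)=37338, p(41)=44583, p(42)=53174, p(43)=63261, p(44)=75175, p(45)=89134, p(46)=105558, p(47)=124754, p(48)=147273, p(49)=173525, p(50)=204226, p(51)=239943, p(52)=281589, p(53)=329931, p(54)=386155, p(55)=451276, p(56)=526823, p(57)=614154, p(58)=715220, p(59)=831820, p(60)=966467, p(61)=1121505, p(62)=1300156, p(63)=1505499, p(64)=1741630, p(65)=2012558, p(66)=2323520, p(67)=2679689, p(68)=3087735, p(69)=3554345, p(70)=4087968, p(71)=4697205, p(72)=5392783, p(73)=6185689, p(74)=7089500, p(75)=8118264, p(76)=9289091, p(77)=10619863, p(78)=12132164, p(79)=13848650, p(80)=15796476, p(81)=18004327, p(82)=20506255, p(83)=23338469, p(84)=26543660, p(85)=30167357, p(86)=34262962, p(87)=38887673, p(88)=44108109, p(89)=49995925, p(90)=56634173, p(91)=64112359, p(92)=72533807, p(93)=82010177, p(94)=92669720, p(95)=104651419, p(96)=118114304, p(97)=133230930, p(98)=150198136, p(99)=169229875, p(100)=190569292, p(101)=214481126, p(102)=241265379, p(103)=271248950, p(104)=304801365, p(105)=342325709, p(106)=384276336, p(107)=431149389, p(108)=483502844, p(109)=541946240, p(110)=607163746, p(111)=679903203, p(112)=761002156, p(113)=851376628.
Final step: p(114) = p(113) + p(112) - p(109) - p(107) + p(102) + p(99) - p(92) - p(88) + p(79) + p(74) - p(63) - p(57) + p(44) + p(37) - p(22) - p(14)
= 851376628 + 761002156 - 541946240 - 431149389 + 241265379 + 169229875 - 72533807 - 44108109 + 13848650 + 7089500 - 1505499 - 614154 + 75175 + 21637 - 1002 - 135
= 952050665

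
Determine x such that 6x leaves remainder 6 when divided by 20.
x ≡ 1 (mod 10)

gcd(6, 20) = 2, which divides 6, so solutions exist.
Divide through by 2: 3x ≡ 3 (mod 10).
Find 3^(-1) mod 10 by the extended Euclidean algorithm:
10 = 3 × 3 + 1  ⟹  1 = (1)·10 + (-3)·3
So (-3)·3 ≡ 1 (mod 10), i.e. 3^(-1) ≡ -3 ≡ 7 (mod 10).
x ≡ 7 × 3 = 21 ≡ 1 (mod 10).
Check: 6 × 1 = 6 ≡ 6 (mod 20).
x ≡ 1 (mod 10), giving 2 solutions mod 20.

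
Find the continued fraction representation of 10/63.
[0; 6, 3, 3]

Euclidean algorithm steps:
10 = 0 × 63 + 10
63 = 6 × 10 + 3
10 = 3 × 3 + 1
3 = 3 × 1 + 0
Continued fraction: [0; 6, 3, 3]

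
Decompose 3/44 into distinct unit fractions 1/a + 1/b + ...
1/15 + 1/660

Greedy algorithm:
3/44: ceiling(44/3) = 15, use 1/15
1/660: ceiling(660/1) = 660, use 1/660
Result: 3/44 = 1/15 + 1/660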